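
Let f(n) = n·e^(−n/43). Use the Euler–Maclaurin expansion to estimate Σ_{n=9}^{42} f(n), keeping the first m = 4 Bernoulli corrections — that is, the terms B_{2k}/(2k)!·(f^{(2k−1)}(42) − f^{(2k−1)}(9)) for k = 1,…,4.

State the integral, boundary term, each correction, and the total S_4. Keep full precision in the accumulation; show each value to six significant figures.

Integral: ∫_9^42 x·e^(−x/43) dx = 437.496.
½[f(9) + f(42)] = ½[7.30035 + 15.8145] = 11.5574.
So far: 449.053.
Correction k=1: B_{2}/2! · (f^{(1)}(42) − f^{(1)}(9)) = 1/12 · (0.00875663 − 0.641374) = -0.0527181.
After k=1: 449.000.
Correction k=2: B_{4}/4! · (f^{(3)}(42) − f^{(3)}(9)) = −1/720 · (0.000412021 − 0.00122427) = 1.12812e-06.
After k=2: 449.000.
Correction k=3: B_{6}/6! · (f^{(5)}(42) − f^{(5)}(9)) = 1/30240 · (4.43108e-07 − 1.13665e-06) = -2.29345e-11.
After k=3: 449.000.
Correction k=4: B_{8}/8! · (f^{(7)}(42) − f^{(7)}(9)) = −1/1209600 · (3.58778e-10 − 8.71374e-10) = 4.23773e-16.

S_4 ≈ 449.000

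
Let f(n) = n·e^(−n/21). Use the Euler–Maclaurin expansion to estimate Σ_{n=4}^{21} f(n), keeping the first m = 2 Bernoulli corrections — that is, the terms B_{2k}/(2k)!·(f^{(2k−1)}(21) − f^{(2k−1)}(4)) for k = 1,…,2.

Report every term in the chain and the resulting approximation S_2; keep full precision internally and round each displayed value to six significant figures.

S_2 ≈ 114.937

∫_4^21 x·e^(−x/21) dx evaluates to 109.477.
Endpoint term: (f(4) + f(21))/2 = (3.30626 + 7.72547)/2 = 5.51587.
So far: 114.993.
k=1: B_{2}/(2)! × [f^{(1)}(21) − f^{(1)}(4)] = 1/12 × (0.00000 − 0.669124) = -0.0557604.
Partial sum through k=1: 114.937.
k=2: B_{4}/(4)! × [f^{(3)}(21) − f^{(3)}(4)] = −1/720 × (0.00166839 − 0.00526588) = 4.99652e-06.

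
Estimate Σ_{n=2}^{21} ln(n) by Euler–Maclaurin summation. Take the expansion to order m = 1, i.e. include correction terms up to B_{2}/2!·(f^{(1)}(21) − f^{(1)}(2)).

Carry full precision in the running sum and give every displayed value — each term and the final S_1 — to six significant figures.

The integral term ∫_2^21 ln(x) dx = 43.5487.
½[f(2) + f(21)] = ½[0.693147 + 3.04452] = 1.86883.
So far: 45.4175.
Order-1 term: 1/12 · (0.0476190 − 0.500000) = -0.0376984.

S_1 ≈ 45.3798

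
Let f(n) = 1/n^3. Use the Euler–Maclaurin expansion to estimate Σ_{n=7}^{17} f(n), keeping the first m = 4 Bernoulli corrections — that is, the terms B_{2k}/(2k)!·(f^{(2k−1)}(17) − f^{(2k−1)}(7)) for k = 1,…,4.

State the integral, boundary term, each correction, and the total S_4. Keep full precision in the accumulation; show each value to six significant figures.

∫_7^17 1/x^3 dx evaluates to 0.00847398.
Boundary: ½(f(7) + f(17)) = ½(0.00291545 + 0.000203542) = 0.00155950.
Integral + boundary = 0.0100335.
Order-1 term: 1/12 · (-3.59191e-05 − (-0.00124948)) = 0.000101130.
Partial sum through k=1: 0.0101346.
Order-2 term: −1/720 · (-2.48575e-06 − (-0.000509992)) = -7.04869e-07.
Partial sum through k=2: 0.0101339.
Order-3 term: 1/30240 · (-3.61251e-07 − (-0.000437136)) = 1.44436e-08.
Partial sum through k=3: 0.0101339.
Order-4 term: −1/1209600 · (-9.00003e-08 − (-0.000642322)) = -5.30946e-10.

S_4 ≈ 0.0101339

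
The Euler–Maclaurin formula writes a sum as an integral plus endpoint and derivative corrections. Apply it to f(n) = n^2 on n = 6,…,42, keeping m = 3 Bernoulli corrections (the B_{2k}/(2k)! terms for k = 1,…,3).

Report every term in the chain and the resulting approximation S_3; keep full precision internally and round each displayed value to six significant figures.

S_3 ≈ 25530.0

Integral: ∫_6^42 x^2 dx = 24624.0.
Boundary: ½(f(6) + f(42)) = ½(36.0000 + 1764.00) = 900.000.
So far: 25524.0.
Order-1 term: 1/12 · (84.0000 − 12.0000) = 6.00000.
Running total after k=1: 25530.0.
Order-2 term: −1/720 · (0.00000 − 0.00000) = 0.00000.
Running total after k=2: 25530.0.
Order-3 term: 1/30240 · (0.00000 − 0.00000) = 0.00000.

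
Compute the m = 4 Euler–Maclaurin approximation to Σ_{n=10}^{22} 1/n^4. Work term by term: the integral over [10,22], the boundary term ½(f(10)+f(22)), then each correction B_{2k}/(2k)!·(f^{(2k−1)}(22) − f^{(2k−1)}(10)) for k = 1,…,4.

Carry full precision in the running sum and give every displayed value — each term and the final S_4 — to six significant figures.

S_4 ≈ 0.000357415

The integral term ∫_10^22 1/x^4 dx = 0.000302029.
½[f(10) + f(22)] = ½[0.000100000 + 4.26883e-06] = 5.21344e-05.
So far: 0.000354163.
Order-1 term: 1/12 · (-7.76152e-07 − (-4.00000e-05)) = 3.26865e-06.
Running total after k=1: 0.000357432.
Order-2 term: −1/720 · (-4.81086e-08 − (-1.20000e-05)) = -1.65998e-08.
Running total after k=2: 0.000357415.
Order-3 term: 1/30240 · (-5.56628e-09 − (-6.72000e-06)) = 2.22038e-10.
Running total after k=3: 0.000357415.
Order-4 term: −1/1209600 · (-1.03505e-09 − (-6.04800e-06)) = -4.99914e-12.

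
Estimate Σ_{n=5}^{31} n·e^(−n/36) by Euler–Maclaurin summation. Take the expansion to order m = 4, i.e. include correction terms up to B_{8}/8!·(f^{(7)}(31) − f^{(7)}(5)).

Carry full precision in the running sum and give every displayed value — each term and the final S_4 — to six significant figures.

∫_5^31 x·e^(−x/36) dx evaluates to 265.066.
½[f(5) + f(31)] = ½[4.35162 + 13.1035] = 8.72754.
So far: 273.793.
Correction k=1: B_{2}/2! · (f^{(1)}(31) − f^{(1)}(5)) = 1/12 · (0.0587072 − 0.749446) = -0.0575616.
Partial sum through k=1: 273.736.
Correction k=2: B_{4}/4! · (f^{(3)}(31) − f^{(3)}(5)) = −1/720 · (0.000697602 − 0.00192137) = 1.69968e-06.
Partial sum through k=2: 273.736.
Correction k=3: B_{6}/6! · (f^{(5)}(31) − f^{(5)}(5)) = 1/30240 · (1.04159e-06 − 2.51888e-06) = -4.88520e-11.
Partial sum through k=3: 273.736.
Correction k=4: B_{8}/8! · (f^{(7)}(31) − f^{(7)}(5)) = −1/1209600 · (1.19206e-09 − 2.74322e-09) = 1.28237e-15.

S_4 ≈ 273.736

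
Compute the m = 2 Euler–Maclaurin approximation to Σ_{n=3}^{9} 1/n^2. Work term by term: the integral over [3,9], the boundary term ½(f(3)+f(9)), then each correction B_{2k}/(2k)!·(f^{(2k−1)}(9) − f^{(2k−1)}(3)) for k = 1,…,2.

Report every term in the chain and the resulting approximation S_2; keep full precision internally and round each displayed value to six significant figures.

∫_3^9 1/x^2 dx evaluates to 0.222222.
Boundary: ½(f(3) + f(9)) = ½(0.111111 + 0.0123457) = 0.0617284.
Integral + boundary = 0.283951.
Order-1 term: 1/12 · (-0.00274348 − (-0.0740741)) = 0.00594422.
Partial sum through k=1: 0.289895.
Order-2 term: −1/720 · (-0.000406442 − (-0.0987654)) = -0.000136610.

S_2 ≈ 0.289758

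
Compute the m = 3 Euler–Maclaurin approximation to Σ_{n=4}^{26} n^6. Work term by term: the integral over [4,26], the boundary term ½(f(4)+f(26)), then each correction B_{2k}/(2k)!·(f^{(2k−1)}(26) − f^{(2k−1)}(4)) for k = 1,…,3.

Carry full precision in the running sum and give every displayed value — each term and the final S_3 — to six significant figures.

S_3 ≈ 1.30780e+09

∫_4^26 x^6 dx evaluates to 1.14740e+09.
½[f(4) + f(26)] = ½[4096.00 + 3.08916e+08] = 1.54460e+08.
So far: 1.30186e+09.
k=1: B_{2}/(2)! × [f^{(1)}(26) − f^{(1)}(4)] = 1/12 × (7.12883e+07 − 6144.00) = 5.94018e+06.
Running total after k=1: 1.30780e+09.
k=2: B_{4}/(4)! × [f^{(3)}(26) − f^{(3)}(4)] = −1/720 × (2.10912e+06 − 7680.00) = -2918.67.
Running total after k=2: 1.30780e+09.
k=3: B_{6}/(6)! × [f^{(5)}(26) − f^{(5)}(4)] = 1/30240 × (18720.0 − 2880.00) = 0.523810.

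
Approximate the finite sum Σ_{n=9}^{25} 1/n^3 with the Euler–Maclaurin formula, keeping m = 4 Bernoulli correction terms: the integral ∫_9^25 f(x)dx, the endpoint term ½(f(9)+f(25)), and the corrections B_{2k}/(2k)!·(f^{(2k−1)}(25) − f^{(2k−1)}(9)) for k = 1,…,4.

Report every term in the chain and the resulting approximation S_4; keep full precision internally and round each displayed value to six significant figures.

S_4 ≈ 0.00612802

Integral: ∫_9^25 1/x^3 dx = 0.00537284.
½[f(9) + f(25)] = ½[0.00137174 + 6.40000e-05] = 0.000717871.
Running total after boundary: 0.00609071.
Correction k=1: B_{2}/2! · (f^{(1)}(25) − f^{(1)}(9)) = 1/12 · (-7.68000e-06 − (-0.000457247)) = 3.74639e-05.
Partial sum through k=1: 0.00612817.
Correction k=2: B_{4}/4! · (f^{(3)}(25) − f^{(3)}(9)) = −1/720 · (-2.45760e-07 − (-0.000112901)) = -1.56465e-07.
Partial sum through k=2: 0.00612802.
Correction k=3: B_{6}/6! · (f^{(5)}(25) − f^{(5)}(9)) = 1/30240 · (-1.65151e-08 − (-5.85410e-05)) = 1.93533e-09.
Partial sum through k=3: 0.00612802.
Correction k=4: B_{8}/8! · (f^{(7)}(25) − f^{(7)}(9)) = −1/1209600 · (-1.90254e-09 − (-5.20365e-05)) = -4.30180e-11.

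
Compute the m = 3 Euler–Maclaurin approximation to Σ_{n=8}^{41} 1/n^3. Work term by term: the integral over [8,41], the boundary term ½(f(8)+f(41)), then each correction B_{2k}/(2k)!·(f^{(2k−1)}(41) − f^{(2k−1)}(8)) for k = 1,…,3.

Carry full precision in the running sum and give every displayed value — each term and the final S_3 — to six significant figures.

S_3 ≈ 0.00855951

The integral term ∫_8^41 1/x^3 dx = 0.00751506.
½[f(8) + f(41)] = ½[0.00195312 + 1.45094e-05] = 0.000983817.
Running total after boundary: 0.00849888.
Order-1 term: 1/12 · (-1.06166e-06 − (-0.000732422)) = 6.09467e-05.
Running total after k=1: 0.00855982.
Order-2 term: −1/720 · (-1.26313e-08 − (-0.000228882)) = -3.17874e-07.
Running total after k=2: 0.00855950.
Order-3 term: 1/30240 · (-3.15595e-10 − (-0.000150204)) = 4.96704e-09.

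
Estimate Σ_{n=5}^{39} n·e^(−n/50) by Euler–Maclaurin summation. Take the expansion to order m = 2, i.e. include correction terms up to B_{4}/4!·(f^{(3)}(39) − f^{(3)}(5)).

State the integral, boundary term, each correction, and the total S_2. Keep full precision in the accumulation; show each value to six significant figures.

S_2 ≈ 459.538

Integral: ∫_5^39 x·e^(−x/50) dx = 448.396.
Endpoint term: (f(5) + f(39))/2 = (4.52419 + 17.8778)/2 = 11.2010.
Running total after boundary: 459.597.
k=1: B_{2}/(2)! × [f^{(1)}(39) − f^{(1)}(5)] = 1/12 × (0.100849 − 0.814354) = -0.0594587.
Partial sum through k=1: 459.538.
k=2: B_{4}/(4)! × [f^{(3)}(39) − f^{(3)}(5)] = −1/720 × (0.000407065 − 0.00104961) = 8.92426e-07.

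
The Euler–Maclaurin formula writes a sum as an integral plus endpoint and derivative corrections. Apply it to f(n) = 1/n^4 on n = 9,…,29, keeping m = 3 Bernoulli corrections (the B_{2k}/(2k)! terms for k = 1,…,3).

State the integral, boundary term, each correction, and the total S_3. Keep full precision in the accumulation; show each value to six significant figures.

∫_9^29 1/x^4 dx evaluates to 0.000443580.
½[f(9) + f(29)] = ½[0.000152416 + 1.41387e-06] = 7.69148e-05.
Integral + boundary = 0.000520495.
k=1: B_{2}/(2)! × [f^{(1)}(29) − f^{(1)}(9)] = 1/12 × (-1.95016e-07 − (-6.77404e-05)) = 5.62878e-06.
After k=1: 0.000526124.
k=2: B_{4}/(4)! × [f^{(3)}(29) − f^{(3)}(9)] = −1/720 × (-6.95657e-09 − (-2.50890e-05)) = -3.48362e-08.
After k=2: 0.000526089.
k=3: B_{6}/(6)! × [f^{(5)}(29) − f^{(5)}(9)] = 1/30240 × (-4.63220e-10 − (-1.73455e-05)) = 5.73579e-10.

S_3 ≈ 0.000526089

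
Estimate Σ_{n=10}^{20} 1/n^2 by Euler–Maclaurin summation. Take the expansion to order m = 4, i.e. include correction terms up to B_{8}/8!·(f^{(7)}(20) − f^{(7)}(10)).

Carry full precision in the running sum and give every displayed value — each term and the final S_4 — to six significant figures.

Integral: ∫_10^20 1/x^2 dx = 0.0500000.
Boundary: ½(f(10) + f(20)) = ½(0.0100000 + 0.00250000) = 0.00625000.
Running total after boundary: 0.0562500.
k=1: B_{2}/(2)! × [f^{(1)}(20) − f^{(1)}(10)] = 1/12 × (-0.000250000 − (-0.00200000)) = 0.000145833.
Partial sum through k=1: 0.0563958.
k=2: B_{4}/(4)! × [f^{(3)}(20) − f^{(3)}(10)] = −1/720 × (-7.50000e-06 − (-0.000240000)) = -3.22917e-07.
Partial sum through k=2: 0.0563955.
k=3: B_{6}/(6)! × [f^{(5)}(20) − f^{(5)}(10)] = 1/30240 × (-5.62500e-07 − (-7.20000e-05)) = 2.36235e-09.
Partial sum through k=3: 0.0563955.
k=4: B_{8}/(8)! × [f^{(7)}(20) − f^{(7)}(10)] = −1/1209600 × (-7.87500e-08 − (-4.03200e-05)) = -3.32682e-11.

S_4 ≈ 0.0563955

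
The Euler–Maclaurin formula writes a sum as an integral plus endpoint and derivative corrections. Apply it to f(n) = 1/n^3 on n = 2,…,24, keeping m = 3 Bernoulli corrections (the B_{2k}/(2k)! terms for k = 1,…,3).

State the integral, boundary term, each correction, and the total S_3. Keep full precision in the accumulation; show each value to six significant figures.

∫_2^24 1/x^3 dx evaluates to 0.124132.
Boundary: ½(f(2) + f(24)) = ½(0.125000 + 7.23380e-05) = 0.0625362.
Integral + boundary = 0.186668.
Order-1 term: 1/12 · (-9.04225e-06 − (-0.187500)) = 0.0156242.
Partial sum through k=1: 0.202292.
Order-2 term: −1/720 · (-3.13967e-07 − (-0.937500)) = -0.00130208.
Partial sum through k=2: 0.200990.
Order-3 term: 1/30240 · (-2.28934e-08 − (-9.84375)) = 0.000325521.

S_3 ≈ 0.201316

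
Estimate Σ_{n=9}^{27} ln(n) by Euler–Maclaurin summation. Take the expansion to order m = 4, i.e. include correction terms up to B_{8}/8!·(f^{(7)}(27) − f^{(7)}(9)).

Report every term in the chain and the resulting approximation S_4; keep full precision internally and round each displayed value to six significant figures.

∫_9^27 ln(x) dx evaluates to 51.2126.
½[f(9) + f(27)] = ½[2.19722 + 3.29584] = 2.74653.
Integral + boundary = 53.9591.
Order-1 term: 1/12 · (0.0370370 − 0.111111) = -0.00617284.
Running total after k=1: 53.9529.
Order-2 term: −1/720 · (0.000101611 − 0.00274348) = 3.66927e-06.
Running total after k=2: 53.9529.
Order-3 term: 1/30240 · (1.67260e-06 − 0.000406442) = -1.33852e-08.
Running total after k=3: 53.9529.
Order-4 term: −1/1209600 · (6.88313e-08 − 0.000150534) = 1.24393e-10.

S_4 ≈ 53.9529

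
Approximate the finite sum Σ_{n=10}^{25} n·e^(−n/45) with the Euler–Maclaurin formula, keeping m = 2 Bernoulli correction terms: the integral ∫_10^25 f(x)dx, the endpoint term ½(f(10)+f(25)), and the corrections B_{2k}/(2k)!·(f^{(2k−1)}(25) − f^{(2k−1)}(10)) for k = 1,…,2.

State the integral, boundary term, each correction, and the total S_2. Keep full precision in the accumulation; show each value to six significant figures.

The integral term ∫_10^25 x·e^(−x/45) dx = 174.502.
½[f(10) + f(25)] = ½[8.00737 + 14.3438] = 11.1756.
So far: 185.677.
Order-1 term: 1/12 · (0.255002 − 0.622796) = -0.0306495.
After k=1: 185.647.
Order-2 term: −1/720 · (0.000692597 − 0.00109841) = 5.63623e-07.

S_2 ≈ 185.647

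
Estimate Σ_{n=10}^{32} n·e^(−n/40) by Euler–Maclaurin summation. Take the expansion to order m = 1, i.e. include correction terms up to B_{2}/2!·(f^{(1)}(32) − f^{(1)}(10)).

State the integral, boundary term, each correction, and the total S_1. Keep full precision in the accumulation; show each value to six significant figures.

S_1 ≈ 274.576

The integral term ∫_10^32 x·e^(−x/40) dx = 263.534.
Endpoint term: (f(10) + f(32))/2 = (7.78801 + 14.3785)/2 = 11.0833.
So far: 274.617.
k=1: B_{2}/(2)! × [f^{(1)}(32) − f^{(1)}(10)] = 1/12 × (0.0898658 − 0.584101) = -0.0411862.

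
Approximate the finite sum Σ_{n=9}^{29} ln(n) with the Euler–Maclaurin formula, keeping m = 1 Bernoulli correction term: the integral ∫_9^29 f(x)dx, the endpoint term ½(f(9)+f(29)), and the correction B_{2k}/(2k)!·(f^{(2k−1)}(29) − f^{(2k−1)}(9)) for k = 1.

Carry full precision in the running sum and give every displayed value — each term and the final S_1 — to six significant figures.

Integral: ∫_9^29 ln(x) dx = 57.8766.
½[f(9) + f(29)] = ½[2.19722 + 3.36730] = 2.78226.
Running total after boundary: 60.6588.
Order-1 term: 1/12 · (0.0344828 − 0.111111) = -0.00638570.

S_1 ≈ 60.6524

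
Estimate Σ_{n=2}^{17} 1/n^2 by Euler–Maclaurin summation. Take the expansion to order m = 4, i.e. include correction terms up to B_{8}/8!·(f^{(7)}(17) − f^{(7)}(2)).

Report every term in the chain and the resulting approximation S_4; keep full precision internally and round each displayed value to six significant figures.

S_4 ≈ 0.587785

Integral: ∫_2^17 1/x^2 dx = 0.441176.
½[f(2) + f(17)] = ½[0.250000 + 0.00346021] = 0.126730.
Running total after boundary: 0.567907.
Correction k=1: B_{2}/2! · (f^{(1)}(17) − f^{(1)}(2)) = 1/12 · (-0.000407083 − (-0.250000)) = 0.0207994.
Partial sum through k=1: 0.588706.
Correction k=2: B_{4}/4! · (f^{(3)}(17) − f^{(3)}(2)) = −1/720 · (-1.69031e-05 − (-0.750000)) = -0.00104164.
Partial sum through k=2: 0.587664.
Correction k=3: B_{6}/6! · (f^{(5)}(17) − f^{(5)}(2)) = 1/30240 · (-1.75465e-06 − (-5.62500)) = 0.000186012.
Partial sum through k=3: 0.587850.
Correction k=4: B_{8}/8! · (f^{(7)}(17) − f^{(7)}(2)) = −1/1209600 · (-3.40001e-07 − (-78.7500)) = -6.51042e-05.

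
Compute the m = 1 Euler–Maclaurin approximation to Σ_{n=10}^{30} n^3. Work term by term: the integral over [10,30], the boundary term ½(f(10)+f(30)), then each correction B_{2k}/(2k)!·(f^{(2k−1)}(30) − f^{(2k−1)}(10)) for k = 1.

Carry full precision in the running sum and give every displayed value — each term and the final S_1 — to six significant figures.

S_1 ≈ 214200

∫_10^30 x^3 dx evaluates to 200000.
Boundary: ½(f(10) + f(30)) = ½(1000.00 + 27000.0) = 14000.0.
Running total after boundary: 214000.
k=1: B_{2}/(2)! × [f^{(1)}(30) − f^{(1)}(10)] = 1/12 × (2700.00 − 300.000) = 200.000.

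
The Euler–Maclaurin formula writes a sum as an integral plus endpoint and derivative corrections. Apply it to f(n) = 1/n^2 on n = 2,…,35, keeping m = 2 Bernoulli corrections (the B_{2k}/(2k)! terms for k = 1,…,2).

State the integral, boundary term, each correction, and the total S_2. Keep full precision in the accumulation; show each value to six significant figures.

S_2 ≈ 0.616625

Integral: ∫_2^35 1/x^2 dx = 0.471429.
Endpoint term: (f(2) + f(35))/2 = (0.250000 + 0.000816327)/2 = 0.125408.
So far: 0.596837.
Correction k=1: B_{2}/2! · (f^{(1)}(35) − f^{(1)}(2)) = 1/12 · (-4.66472e-05 − (-0.250000)) = 0.0208294.
Partial sum through k=1: 0.617666.
Correction k=2: B_{4}/4! · (f^{(3)}(35) − f^{(3)}(2)) = −1/720 · (-4.56952e-07 − (-0.750000)) = -0.00104167.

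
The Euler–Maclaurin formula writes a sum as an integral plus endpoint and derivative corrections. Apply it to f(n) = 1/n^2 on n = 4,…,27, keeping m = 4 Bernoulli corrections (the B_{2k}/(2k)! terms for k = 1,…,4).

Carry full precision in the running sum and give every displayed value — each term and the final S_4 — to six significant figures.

S_4 ≈ 0.247463

∫_4^27 1/x^2 dx evaluates to 0.212963.
Boundary: ½(f(4) + f(27)) = ½(0.0625000 + 0.00137174) = 0.0319359.
So far: 0.244899.
k=1: B_{2}/(2)! × [f^{(1)}(27) − f^{(1)}(4)] = 1/12 × (-0.000101611 − (-0.0312500)) = 0.00259570.
After k=1: 0.247495.
k=2: B_{4}/(4)! × [f^{(3)}(27) − f^{(3)}(4)] = −1/720 × (-1.67260e-06 − (-0.0234375)) = -3.25498e-05.
After k=2: 0.247462.
k=3: B_{6}/(6)! × [f^{(5)}(27) − f^{(5)}(4)] = 1/30240 × (-6.88313e-08 − (-0.0439453)) = 1.45322e-06.
After k=3: 0.247463.
k=4: B_{8}/(8)! × [f^{(7)}(27) − f^{(7)}(4)] = −1/1209600 × (-5.28745e-09 − (-0.153809)) = -1.27157e-07.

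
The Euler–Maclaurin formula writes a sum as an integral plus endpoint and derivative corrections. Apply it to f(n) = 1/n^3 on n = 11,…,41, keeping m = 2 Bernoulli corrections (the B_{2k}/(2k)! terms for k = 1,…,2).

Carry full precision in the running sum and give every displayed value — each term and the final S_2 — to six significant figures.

S_2 ≈ 0.00423464

Integral: ∫_11^41 1/x^3 dx = 0.00383479.
Boundary: ½(f(11) + f(41)) = ½(0.000751315 + 1.45094e-05) = 0.000382912.
So far: 0.00421770.
Correction k=1: B_{2}/2! · (f^{(1)}(41) − f^{(1)}(11)) = 1/12 · (-1.06166e-06 − (-0.000204904)) = 1.69869e-05.
Running total after k=1: 0.00423469.
Correction k=2: B_{4}/4! · (f^{(3)}(41) − f^{(3)}(11)) = −1/720 · (-1.26313e-08 − (-3.38684e-05)) = -4.70220e-08.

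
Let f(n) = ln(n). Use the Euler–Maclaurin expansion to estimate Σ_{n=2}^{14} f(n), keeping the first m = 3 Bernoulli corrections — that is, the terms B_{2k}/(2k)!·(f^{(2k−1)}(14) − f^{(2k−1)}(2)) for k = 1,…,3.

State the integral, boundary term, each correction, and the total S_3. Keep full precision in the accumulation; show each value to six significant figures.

∫_2^14 ln(x) dx evaluates to 23.5605.
Endpoint term: (f(2) + f(14))/2 = (0.693147 + 2.63906)/2 = 1.66610.
Integral + boundary = 25.2266.
Order-1 term: 1/12 · (0.0714286 − 0.500000) = -0.0357143.
Partial sum through k=1: 25.1909.
Order-2 term: −1/720 · (0.000728863 − 0.250000) = 0.000346210.
Partial sum through k=2: 25.1912.
Order-3 term: 1/30240 · (4.46243e-05 − 0.750000) = -2.48001e-05.

S_3 ≈ 25.1912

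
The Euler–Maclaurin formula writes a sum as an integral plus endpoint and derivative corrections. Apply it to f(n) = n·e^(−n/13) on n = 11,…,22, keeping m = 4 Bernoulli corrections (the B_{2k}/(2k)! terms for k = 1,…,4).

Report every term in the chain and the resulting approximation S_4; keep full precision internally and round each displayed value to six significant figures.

The integral term ∫_11^22 x·e^(−x/13) dx = 50.1045.
Boundary: ½(f(11) + f(22)) = ½(4.71968 + 4.05007) = 4.38488.
So far: 54.4894.
Correction k=1: B_{2}/2! · (f^{(1)}(22) − f^{(1)}(11)) = 1/12 · (-0.127450 − 0.0660095) = -0.0161216.
Running total after k=1: 54.4732.
Correction k=2: B_{4}/4! · (f^{(3)}(22) − f^{(3)}(11)) = −1/720 · (0.00142449 − 0.00546825) = 5.61633e-06.
Running total after k=2: 54.4732.
Correction k=3: B_{6}/6! · (f^{(5)}(22) − f^{(5)}(11)) = 1/30240 · (2.13202e-05 − 6.24018e-05) = -1.35852e-09.
Running total after k=3: 54.4732.
Correction k=4: B_{8}/8! · (f^{(7)}(22) − f^{(7)}(11)) = −1/1209600 · (2.02435e-07 − 5.47024e-07) = 2.84879e-13.

S_4 ≈ 54.4732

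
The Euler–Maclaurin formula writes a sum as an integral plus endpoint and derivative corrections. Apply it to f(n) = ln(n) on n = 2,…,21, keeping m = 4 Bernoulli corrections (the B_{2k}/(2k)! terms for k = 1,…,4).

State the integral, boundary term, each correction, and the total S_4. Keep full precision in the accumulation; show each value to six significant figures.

∫_2^21 ln(x) dx evaluates to 43.5487.
Endpoint term: (f(2) + f(21))/2 = (0.693147 + 3.04452)/2 = 1.86883.
So far: 45.4175.
Order-1 term: 1/12 · (0.0476190 − 0.500000) = -0.0376984.
After k=1: 45.3798.
Order-2 term: −1/720 · (0.000215959 − 0.250000) = 0.000346922.
After k=2: 45.3802.
Order-3 term: 1/30240 · (5.87645e-06 − 0.750000) = -2.48014e-05.
After k=3: 45.3801.
Order-4 term: −1/1209600 · (3.99758e-07 − 5.62500) = 4.65030e-06.

S_4 ≈ 45.3801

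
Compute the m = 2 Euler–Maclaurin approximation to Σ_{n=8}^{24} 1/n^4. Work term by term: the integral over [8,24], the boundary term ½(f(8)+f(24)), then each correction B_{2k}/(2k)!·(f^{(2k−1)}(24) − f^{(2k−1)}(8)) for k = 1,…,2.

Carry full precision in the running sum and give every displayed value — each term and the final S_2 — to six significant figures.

S_2 ≈ 0.000760558

Integral: ∫_8^24 1/x^4 dx = 0.000626929.
½[f(8) + f(24)] = ½[0.000244141 + 3.01408e-06] = 0.000123577.
Running total after boundary: 0.000750506.
Order-1 term: 1/12 · (-5.02347e-07 − (-0.000122070)) = 1.01307e-05.
Partial sum through k=1: 0.000760637.
Order-2 term: −1/720 · (-2.61639e-08 − (-5.72205e-05)) = -7.94365e-08.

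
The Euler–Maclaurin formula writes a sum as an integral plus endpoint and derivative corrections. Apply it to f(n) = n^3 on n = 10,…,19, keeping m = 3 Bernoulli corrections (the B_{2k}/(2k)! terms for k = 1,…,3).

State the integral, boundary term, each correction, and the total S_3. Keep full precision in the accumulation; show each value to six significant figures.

S_3 ≈ 34075.0

Integral: ∫_10^19 x^3 dx = 30080.2.
Endpoint term: (f(10) + f(19))/2 = (1000.00 + 6859.00)/2 = 3929.50.
Integral + boundary = 34009.8.
Correction k=1: B_{2}/2! · (f^{(1)}(19) − f^{(1)}(10)) = 1/12 · (1083.00 − 300.000) = 65.2500.
Running total after k=1: 34075.0.
Correction k=2: B_{4}/4! · (f^{(3)}(19) − f^{(3)}(10)) = −1/720 · (6.00000 − 6.00000) = 0.00000.
Running total after k=2: 34075.0.
Correction k=3: B_{6}/6! · (f^{(5)}(19) − f^{(5)}(10)) = 1/30240 · (0.00000 − 0.00000) = 0.00000.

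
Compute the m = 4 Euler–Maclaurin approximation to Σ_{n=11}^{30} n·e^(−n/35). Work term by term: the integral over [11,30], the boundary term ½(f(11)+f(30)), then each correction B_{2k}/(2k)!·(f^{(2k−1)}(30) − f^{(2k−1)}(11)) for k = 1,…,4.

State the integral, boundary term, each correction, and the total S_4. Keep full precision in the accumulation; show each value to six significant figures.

The integral term ∫_11^30 x·e^(−x/35) dx = 210.351.
Endpoint term: (f(11) + f(30))/2 = (8.03341 + 12.7312)/2 = 10.3823.
So far: 220.734.
Correction k=1: B_{2}/2! · (f^{(1)}(30) − f^{(1)}(11)) = 1/12 · (0.0606247 − 0.500784) = -0.0366800.
After k=1: 220.697.
Correction k=2: B_{4}/4! · (f^{(3)}(30) − f^{(3)}(11)) = −1/720 · (0.000742343 − 0.00160115) = 1.19278e-06.
After k=2: 220.697.
Correction k=3: B_{6}/6! · (f^{(5)}(30) − f^{(5)}(11)) = 1/30240 · (1.17159e-06 − 2.28040e-06) = -3.66670e-11.
After k=3: 220.697.
Correction k=4: B_{8}/8! · (f^{(7)}(30) − f^{(7)}(11)) = −1/1209600 · (1.41811e-09 − 2.65612e-09) = 1.02348e-15.

S_4 ≈ 220.697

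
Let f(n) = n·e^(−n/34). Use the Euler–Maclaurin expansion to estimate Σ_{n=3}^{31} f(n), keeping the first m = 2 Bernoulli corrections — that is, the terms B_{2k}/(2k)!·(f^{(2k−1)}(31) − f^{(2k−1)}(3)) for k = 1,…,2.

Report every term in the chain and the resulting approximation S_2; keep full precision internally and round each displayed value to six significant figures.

∫_3^31 x·e^(−x/34) dx evaluates to 263.746.
Boundary: ½(f(3) + f(31)) = ½(2.74664 + 12.4562) = 7.60144.
Running total after boundary: 271.348.
Correction k=1: B_{2}/2! · (f^{(1)}(31) − f^{(1)}(3)) = 1/12 · (0.0354542 − 0.834762) = -0.0666090.
Partial sum through k=1: 271.281.
Correction k=2: B_{4}/4! · (f^{(3)}(31) − f^{(3)}(3)) = −1/720 · (0.000725851 − 0.00230610) = 2.19479e-06.

S_2 ≈ 271.281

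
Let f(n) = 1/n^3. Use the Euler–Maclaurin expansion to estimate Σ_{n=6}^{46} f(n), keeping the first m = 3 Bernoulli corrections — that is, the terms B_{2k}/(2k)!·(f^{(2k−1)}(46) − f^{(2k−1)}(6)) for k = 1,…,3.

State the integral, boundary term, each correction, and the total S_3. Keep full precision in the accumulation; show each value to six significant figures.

The integral term ∫_6^46 1/x^3 dx = 0.0136526.
Boundary: ½(f(6) + f(46)) = ½(0.00462963 + 1.02737e-05) = 0.00231995.
Running total after boundary: 0.0159725.
k=1: B_{2}/(2)! × [f^{(1)}(46) − f^{(1)}(6)] = 1/12 × (-6.70023e-07 − (-0.00231481)) = 0.000192845.
Partial sum through k=1: 0.0161654.
k=2: B_{4}/(4)! × [f^{(3)}(46) − f^{(3)}(6)] = −1/720 × (-6.33292e-09 − (-0.00128601)) = -1.78611e-06.
Partial sum through k=2: 0.0161636.
k=3: B_{6}/(6)! × [f^{(5)}(46) − f^{(5)}(6)] = 1/30240 × (-1.25701e-10 − (-0.00150034)) = 4.96145e-08.

S_3 ≈ 0.0161637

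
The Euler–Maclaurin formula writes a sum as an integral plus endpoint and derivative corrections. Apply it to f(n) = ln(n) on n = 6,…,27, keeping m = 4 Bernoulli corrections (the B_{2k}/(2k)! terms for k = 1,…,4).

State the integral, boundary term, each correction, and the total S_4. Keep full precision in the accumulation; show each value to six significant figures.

S_4 ≈ 59.7700

Integral: ∫_6^27 ln(x) dx = 57.2370.
Boundary: ½(f(6) + f(27)) = ½(1.79176 + 3.29584) = 2.54380.
Running total after boundary: 59.7808.
k=1: B_{2}/(2)! × [f^{(1)}(27) − f^{(1)}(6)] = 1/12 × (0.0370370 − 0.166667) = -0.0108025.
Running total after k=1: 59.7700.
k=2: B_{4}/(4)! × [f^{(3)}(27) − f^{(3)}(6)] = −1/720 × (0.000101611 − 0.00925926) = 1.27190e-05.
Running total after k=2: 59.7700.
k=3: B_{6}/(6)! × [f^{(5)}(27) − f^{(5)}(6)] = 1/30240 × (1.67260e-06 − 0.00308642) = -1.02009e-07.
Running total after k=3: 59.7700.
k=4: B_{8}/(8)! × [f^{(7)}(27) − f^{(7)}(6)] = −1/1209600 × (6.88313e-08 − 0.00257202) = 2.12628e-09.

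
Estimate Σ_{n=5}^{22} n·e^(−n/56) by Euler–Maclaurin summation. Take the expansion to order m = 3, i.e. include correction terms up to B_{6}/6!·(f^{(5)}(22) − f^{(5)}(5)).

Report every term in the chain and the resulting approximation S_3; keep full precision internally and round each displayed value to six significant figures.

S_3 ≈ 184.950

Integral: ∫_5^22 x·e^(−x/56) dx = 175.273.
½[f(5) + f(22)] = ½[4.57292 + 14.8528] = 9.71284.
Integral + boundary = 184.986.
Correction k=1: B_{2}/2! · (f^{(1)}(22) − f^{(1)}(5)) = 1/12 · (0.409897 − 0.832925) = -0.0352523.
After k=1: 184.950.
Correction k=2: B_{4}/4! · (f^{(3)}(22) − f^{(3)}(5)) = −1/720 · (0.000561272 − 0.000848882) = 3.99459e-07.
After k=2: 184.950.
Correction k=3: B_{6}/6! · (f^{(5)}(22) − f^{(5)}(5)) = 1/30240 · (3.16274e-07 − 4.56684e-07) = -4.64319e-12.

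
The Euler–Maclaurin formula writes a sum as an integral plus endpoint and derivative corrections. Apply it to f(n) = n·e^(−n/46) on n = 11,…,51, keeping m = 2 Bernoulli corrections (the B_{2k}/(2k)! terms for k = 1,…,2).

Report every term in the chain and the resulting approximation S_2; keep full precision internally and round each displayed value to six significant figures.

∫_11^51 x·e^(−x/46) dx evaluates to 591.921.
Endpoint term: (f(11) + f(51))/2 = (8.66043 + 16.8294)/2 = 12.7449.
Integral + boundary = 604.666.
Correction k=1: B_{2}/2! · (f^{(1)}(51) − f^{(1)}(11)) = 1/12 · (-0.0358684 − 0.599042) = -0.0529092.
After k=1: 604.613.
Correction k=2: B_{4}/4! · (f^{(3)}(51) − f^{(3)}(11)) = −1/720 · (0.000294948 − 0.00102725) = 1.01709e-06.

S_2 ≈ 604.613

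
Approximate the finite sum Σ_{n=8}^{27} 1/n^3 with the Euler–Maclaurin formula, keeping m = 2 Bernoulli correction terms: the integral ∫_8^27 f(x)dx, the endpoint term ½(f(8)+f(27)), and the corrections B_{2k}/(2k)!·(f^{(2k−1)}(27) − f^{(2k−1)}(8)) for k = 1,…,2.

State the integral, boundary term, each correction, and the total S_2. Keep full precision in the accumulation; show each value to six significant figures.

Integral: ∫_8^27 1/x^3 dx = 0.00712663.
Boundary: ½(f(8) + f(27)) = ½(0.00195312 + 5.08053e-05) = 0.00100197.
Integral + boundary = 0.00812859.
Correction k=1: B_{2}/2! · (f^{(1)}(27) − f^{(1)}(8)) = 1/12 · (-5.64503e-06 − (-0.000732422)) = 6.05647e-05.
Running total after k=1: 0.00818916.
Correction k=2: B_{4}/4! · (f^{(3)}(27) − f^{(3)}(8)) = −1/720 · (-1.54870e-07 − (-0.000228882)) = -3.17676e-07.

S_2 ≈ 0.00818884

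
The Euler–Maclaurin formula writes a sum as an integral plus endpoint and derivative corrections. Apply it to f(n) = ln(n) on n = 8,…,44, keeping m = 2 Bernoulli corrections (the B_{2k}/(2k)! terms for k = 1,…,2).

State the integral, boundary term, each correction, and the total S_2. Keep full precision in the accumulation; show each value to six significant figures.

Integral: ∫_8^44 ln(x) dx = 113.869.
½[f(8) + f(44)] = ½[2.07944 + 3.78419] = 2.93182.
Running total after boundary: 116.801.
Correction k=1: B_{2}/2! · (f^{(1)}(44) − f^{(1)}(8)) = 1/12 · (0.0227273 − 0.125000) = -0.00852273.
Partial sum through k=1: 116.792.
Correction k=2: B_{4}/4! · (f^{(3)}(44) − f^{(3)}(8)) = −1/720 · (2.34786e-05 − 0.00390625) = 5.39274e-06.

S_2 ≈ 116.792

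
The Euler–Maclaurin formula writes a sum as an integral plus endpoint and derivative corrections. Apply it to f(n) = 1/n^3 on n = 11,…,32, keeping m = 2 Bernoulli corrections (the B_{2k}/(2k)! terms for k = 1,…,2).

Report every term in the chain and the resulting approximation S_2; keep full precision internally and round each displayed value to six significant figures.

S_2 ≈ 0.00405166

The integral term ∫_11^32 1/x^3 dx = 0.00364395.
Boundary: ½(f(11) + f(32)) = ½(0.000751315 + 3.05176e-05) = 0.000390916.
Integral + boundary = 0.00403487.
Order-1 term: 1/12 · (-2.86102e-06 − (-0.000204904)) = 1.68369e-05.
After k=1: 0.00405170.
Order-2 term: −1/720 · (-5.58794e-08 − (-3.38684e-05)) = -4.69619e-08.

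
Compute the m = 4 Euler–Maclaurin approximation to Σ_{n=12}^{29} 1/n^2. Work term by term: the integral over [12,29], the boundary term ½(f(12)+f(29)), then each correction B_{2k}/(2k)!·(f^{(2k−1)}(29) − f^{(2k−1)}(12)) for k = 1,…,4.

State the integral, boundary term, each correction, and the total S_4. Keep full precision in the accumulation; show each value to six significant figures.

S_4 ≈ 0.0530068

The integral term ∫_12^29 1/x^2 dx = 0.0488506.
Endpoint term: (f(12) + f(29))/2 = (0.00694444 + 0.00118906)/2 = 0.00406675.
Integral + boundary = 0.0529173.
Order-1 term: 1/12 · (-8.20042e-05 − (-0.00115741)) = 8.96169e-05.
After k=1: 0.0530069.
Order-2 term: −1/720 · (-1.17010e-06 − (-9.64506e-05)) = -1.32334e-07.
After k=2: 0.0530068.
Order-3 term: 1/30240 · (-4.17394e-08 − (-2.00939e-05)) = 6.63100e-10.
After k=3: 0.0530068.
Order-4 term: −1/1209600 · (-2.77932e-09 − (-7.81429e-06)) = -6.45793e-12.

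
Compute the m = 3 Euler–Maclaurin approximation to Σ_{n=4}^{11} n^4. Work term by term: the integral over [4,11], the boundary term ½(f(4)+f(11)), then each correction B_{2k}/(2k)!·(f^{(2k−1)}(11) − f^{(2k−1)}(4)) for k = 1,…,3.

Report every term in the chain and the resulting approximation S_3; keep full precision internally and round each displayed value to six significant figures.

S_3 ≈ 39876.0

∫_4^11 x^4 dx evaluates to 32005.4.
Endpoint term: (f(4) + f(11))/2 = (256.000 + 14641.0)/2 = 7448.50.
So far: 39453.9.
Correction k=1: B_{2}/2! · (f^{(1)}(11) − f^{(1)}(4)) = 1/12 · (5324.00 − 256.000) = 422.333.
Partial sum through k=1: 39876.2.
Correction k=2: B_{4}/4! · (f^{(3)}(11) − f^{(3)}(4)) = −1/720 · (264.000 − 96.0000) = -0.233333.
Partial sum through k=2: 39876.0.
Correction k=3: B_{6}/6! · (f^{(5)}(11) − f^{(5)}(4)) = 1/30240 · (0.00000 − 0.00000) = 0.00000.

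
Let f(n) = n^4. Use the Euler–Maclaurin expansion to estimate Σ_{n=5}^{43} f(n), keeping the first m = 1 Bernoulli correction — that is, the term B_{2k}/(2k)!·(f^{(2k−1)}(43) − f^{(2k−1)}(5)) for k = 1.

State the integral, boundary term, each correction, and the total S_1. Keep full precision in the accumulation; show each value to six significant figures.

The integral term ∫_5^43 x^4 dx = 2.94011e+07.
Boundary: ½(f(5) + f(43)) = ½(625.000 + 3.41880e+06) = 1.70971e+06.
So far: 3.11108e+07.
k=1: B_{2}/(2)! × [f^{(1)}(43) − f^{(1)}(5)] = 1/12 × (318028 − 500.000) = 26460.7.

S_1 ≈ 3.11372e+07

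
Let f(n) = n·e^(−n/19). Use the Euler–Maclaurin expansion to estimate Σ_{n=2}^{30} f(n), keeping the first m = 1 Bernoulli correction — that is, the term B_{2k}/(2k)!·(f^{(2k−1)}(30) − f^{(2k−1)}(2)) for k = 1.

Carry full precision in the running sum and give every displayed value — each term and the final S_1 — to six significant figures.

S_1 ≈ 171.086

Integral: ∫_2^30 x·e^(−x/19) dx = 167.170.
½[f(2) + f(30)] = ½[1.80018 + 6.18576] = 3.99297.
Integral + boundary = 171.163.
Order-1 term: 1/12 · (-0.119374 − 0.805342) = -0.0770597.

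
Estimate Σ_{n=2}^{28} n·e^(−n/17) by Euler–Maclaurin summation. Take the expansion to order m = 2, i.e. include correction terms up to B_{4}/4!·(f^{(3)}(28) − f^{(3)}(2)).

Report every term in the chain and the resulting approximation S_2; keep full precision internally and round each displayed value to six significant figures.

S_2 ≈ 143.309

Integral: ∫_2^28 x·e^(−x/17) dx = 139.799.
Endpoint term: (f(2) + f(28))/2 = (1.77802 + 5.39324)/2 = 3.58563.
Integral + boundary = 143.385.
k=1: B_{2}/(2)! × [f^{(1)}(28) − f^{(1)}(2)] = 1/12 × (-0.124634 − 0.784420) = -0.0757545.
Running total after k=1: 143.309.
k=2: B_{4}/(4)! × [f^{(3)}(28) − f^{(3)}(2)] = −1/720 × (0.000901722 − 0.00886657) = 1.10623e-05.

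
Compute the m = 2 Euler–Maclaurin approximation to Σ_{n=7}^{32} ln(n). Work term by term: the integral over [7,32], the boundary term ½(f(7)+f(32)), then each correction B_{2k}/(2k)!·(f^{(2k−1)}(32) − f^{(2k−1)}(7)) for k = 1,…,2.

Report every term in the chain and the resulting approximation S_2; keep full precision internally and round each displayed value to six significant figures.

S_2 ≈ 74.9787

Integral: ∫_7^32 ln(x) dx = 72.2822.
Boundary: ½(f(7) + f(32)) = ½(1.94591 + 3.46574) = 2.70582.
Running total after boundary: 74.9880.
Order-1 term: 1/12 · (0.0312500 − 0.142857) = -0.00930060.
After k=1: 74.9787.
Order-2 term: −1/720 · (6.10352e-05 − 0.00583090) = 8.01371e-06.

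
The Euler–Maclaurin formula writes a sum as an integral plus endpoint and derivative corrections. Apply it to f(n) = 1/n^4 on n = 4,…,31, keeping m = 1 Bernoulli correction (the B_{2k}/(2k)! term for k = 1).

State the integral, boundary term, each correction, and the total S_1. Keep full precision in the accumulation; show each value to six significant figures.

The integral term ∫_4^31 1/x^4 dx = 0.00519714.
Endpoint term: (f(4) + f(31))/2 = (0.00390625 + 1.08281e-06)/2 = 0.00195367.
Running total after boundary: 0.00715081.
Order-1 term: 1/12 · (-1.39718e-07 − (-0.00390625)) = 0.000325509.

S_1 ≈ 0.00747632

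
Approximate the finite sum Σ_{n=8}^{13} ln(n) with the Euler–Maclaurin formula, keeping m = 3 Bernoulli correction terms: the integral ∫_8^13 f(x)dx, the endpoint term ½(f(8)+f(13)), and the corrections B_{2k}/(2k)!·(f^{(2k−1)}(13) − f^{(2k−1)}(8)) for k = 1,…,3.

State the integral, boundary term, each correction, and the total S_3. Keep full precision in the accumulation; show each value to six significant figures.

∫_8^13 ln(x) dx evaluates to 11.7088.
Endpoint term: (f(8) + f(13))/2 = (2.07944 + 2.56495)/2 = 2.32220.
Integral + boundary = 14.0310.
Correction k=1: B_{2}/2! · (f^{(1)}(13) − f^{(1)}(8)) = 1/12 · (0.0769231 − 0.125000) = -0.00400641.
Partial sum through k=1: 14.0270.
Correction k=2: B_{4}/4! · (f^{(3)}(13) − f^{(3)}(8)) = −1/720 · (0.000910332 − 0.00390625) = 4.16100e-06.
Partial sum through k=2: 14.0270.
Correction k=3: B_{6}/6! · (f^{(5)}(13) − f^{(5)}(8)) = 1/30240 · (6.46390e-05 − 0.000732422) = -2.20828e-08.

S_3 ≈ 14.0270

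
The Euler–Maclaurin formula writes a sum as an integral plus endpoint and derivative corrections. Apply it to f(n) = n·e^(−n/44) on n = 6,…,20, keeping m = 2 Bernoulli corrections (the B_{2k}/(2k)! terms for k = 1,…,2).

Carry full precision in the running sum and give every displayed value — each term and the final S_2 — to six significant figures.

S_2 ≈ 141.069

The integral term ∫_6^20 x·e^(−x/44) dx = 132.138.
Endpoint term: (f(6) + f(20))/2 = (5.23515 + 12.6947)/2 = 8.96494.
So far: 141.103.
Order-1 term: 1/12 · (0.346220 − 0.753545) = -0.0339437.
Partial sum through k=1: 141.069.
Order-2 term: −1/720 · (0.000834552 − 0.00129060) = 6.33395e-07.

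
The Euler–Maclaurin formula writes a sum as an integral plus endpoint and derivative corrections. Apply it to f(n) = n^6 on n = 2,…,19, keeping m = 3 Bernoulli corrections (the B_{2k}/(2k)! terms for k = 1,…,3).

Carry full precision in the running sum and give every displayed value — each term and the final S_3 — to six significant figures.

∫_2^19 x^6 dx evaluates to 1.27696e+08.
Endpoint term: (f(2) + f(19))/2 = (64.0000 + 4.70459e+07)/2 = 2.35230e+07.
So far: 1.51219e+08.
Order-1 term: 1/12 · (1.48566e+07 − 192.000) = 1.23803e+06.
Partial sum through k=1: 1.52457e+08.
Order-2 term: −1/720 · (823080 − 960.000) = -1141.83.
Partial sum through k=2: 1.52456e+08.
Order-3 term: 1/30240 · (13680.0 − 1440.00) = 0.404762.

S_3 ≈ 1.52456e+08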